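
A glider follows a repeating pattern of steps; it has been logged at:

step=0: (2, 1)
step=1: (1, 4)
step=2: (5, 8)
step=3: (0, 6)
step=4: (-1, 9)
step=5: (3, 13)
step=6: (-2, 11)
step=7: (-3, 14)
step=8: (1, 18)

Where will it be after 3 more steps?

(-1, 23)

Differencing gives (-1, +3), (+4, +4), (-5, -2), (-1, +3), (+4, +4), (-5, -2), (-1, +3), (+4, +4). This is the pattern (-1, +3), (+4, +4), (-5, -2) repeated.
step 9: apply (-5, -2) → (-4, 16)
step 10: apply (-1, +3) → (-5, 19)
step 11: apply (+4, +4) → (-1, 23)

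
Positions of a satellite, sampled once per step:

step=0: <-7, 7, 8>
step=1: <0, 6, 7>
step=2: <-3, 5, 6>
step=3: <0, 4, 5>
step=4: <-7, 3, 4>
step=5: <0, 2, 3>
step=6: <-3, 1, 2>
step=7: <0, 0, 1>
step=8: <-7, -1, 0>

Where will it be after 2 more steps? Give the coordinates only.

<-3, -3, -2>

First: cycles through -7, 0, -3, 0 every 4 steps. Step 10 lands at position 2 of the cycle → -3.
Second: linear, -1 per step → -3 at step 10.
Third: linear, -1 per step → -2 at step 10.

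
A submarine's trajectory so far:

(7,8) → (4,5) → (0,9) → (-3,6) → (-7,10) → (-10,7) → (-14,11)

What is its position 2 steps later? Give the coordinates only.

(-21,12)

The moves between consecutive positions are (-3,-3), (-4,+4), (-3,-3), (-4,+4), (-3,-3), (-4,+4); they repeat the 2-cycle [(-3,-3), (-4,+4)].
step 7: apply (-3,-3) → (-17,8)
step 8: apply (-4,+4) → (-21,12)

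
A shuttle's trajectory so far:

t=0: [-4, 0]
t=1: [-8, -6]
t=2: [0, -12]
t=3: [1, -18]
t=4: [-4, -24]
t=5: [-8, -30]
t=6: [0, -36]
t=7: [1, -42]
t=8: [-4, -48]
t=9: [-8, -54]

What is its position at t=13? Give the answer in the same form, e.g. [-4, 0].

[-8, -78]

First: cycles through -4, -8, 0, 1 every 4 steps. Step 13 lands at position 1 of the cycle → -8.
Second: linear, -6 per step → -78 at step 13.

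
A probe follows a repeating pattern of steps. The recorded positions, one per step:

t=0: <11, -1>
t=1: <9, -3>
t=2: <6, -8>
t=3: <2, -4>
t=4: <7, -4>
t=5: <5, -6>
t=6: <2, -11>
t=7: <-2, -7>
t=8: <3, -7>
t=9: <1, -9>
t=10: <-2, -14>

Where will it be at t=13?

Step-to-step displacements: <-2, -2>, <-3, -5>, <-4, +4>, <+5, +0>, <-2, -2>, <-3, -5>, <-4, +4>, <+5, +0>, <-2, -2>, <-3, -5> — a repeating cycle of length 4.
step 11: apply <-4, +4> → <-6, -10>
step 12: apply <+5, +0> → <-1, -10>
step 13: apply <-2, -2> → <-3, -12>

<-3, -12>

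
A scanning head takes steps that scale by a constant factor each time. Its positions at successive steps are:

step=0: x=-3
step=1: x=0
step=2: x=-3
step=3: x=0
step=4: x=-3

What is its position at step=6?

Step-to-step displacements: +3, -3, +3, -3; each is -1× the previous.
step 5: -3 + 3 → x=0
step 6: 0 − 3 → x=-3

x=-3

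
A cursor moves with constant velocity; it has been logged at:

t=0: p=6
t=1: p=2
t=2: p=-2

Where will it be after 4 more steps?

p=-18

Constant displacement of -4 per step.
step 3: -2 − 4 → p=-6
step 4: -6 − 4 → p=-10
step 5: -10 − 4 → p=-14
step 6: -14 − 4 → p=-18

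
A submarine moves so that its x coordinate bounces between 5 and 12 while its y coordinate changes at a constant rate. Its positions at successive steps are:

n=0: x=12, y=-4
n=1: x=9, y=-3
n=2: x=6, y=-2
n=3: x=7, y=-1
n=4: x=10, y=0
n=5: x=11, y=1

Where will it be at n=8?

The x coordinate travels 3 per step and bounces off the walls at 5 and 12.
  step 6: 11 → 8
  step 7: 8 → 5
  step 8: 5 → 8
The y coordinate changes by +1 each step: at step 8 it is 4.

x=8, y=4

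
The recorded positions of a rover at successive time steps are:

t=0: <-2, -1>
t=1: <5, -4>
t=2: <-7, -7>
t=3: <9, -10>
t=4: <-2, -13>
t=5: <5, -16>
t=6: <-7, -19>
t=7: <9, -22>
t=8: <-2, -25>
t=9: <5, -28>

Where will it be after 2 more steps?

The first coordinate repeats the cycle [-2, 5, -7, 9] with period 4; step 11 mod 4 = 3, giving 9.
The second coordinate changes by -3 each step, so at step 11 it is -1 + 11·(-3) = -34.

<9, -34>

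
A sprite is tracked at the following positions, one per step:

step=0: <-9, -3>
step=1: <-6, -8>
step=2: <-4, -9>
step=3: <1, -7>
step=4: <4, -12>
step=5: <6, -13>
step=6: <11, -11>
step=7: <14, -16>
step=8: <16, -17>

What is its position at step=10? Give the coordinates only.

The moves between consecutive positions are <+3, -5>, <+2, -1>, <+5, +2>, <+3, -5>, <+2, -1>, <+5, +2>, <+3, -5>, <+2, -1>; they repeat the 3-cycle [<+3, -5>, <+2, -1>, <+5, +2>].
step 9: apply <+5, +2> → <21, -15>
step 10: apply <+3, -5> → <24, -20>

<24, -20>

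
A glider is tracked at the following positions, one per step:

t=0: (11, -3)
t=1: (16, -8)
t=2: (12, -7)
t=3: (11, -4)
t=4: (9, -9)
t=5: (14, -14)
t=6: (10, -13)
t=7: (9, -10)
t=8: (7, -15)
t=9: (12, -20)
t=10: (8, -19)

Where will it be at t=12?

The moves between consecutive positions are (+5, -5), (-4, +1), (-1, +3), (-2, -5), (+5, -5), (-4, +1), (-1, +3), (-2, -5), (+5, -5), (-4, +1); they repeat the 4-cycle [(+5, -5), (-4, +1), (-1, +3), (-2, -5)].
step 11: apply (-1, +3) → (7, -16)
step 12: apply (-2, -5) → (5, -21)

(5, -21)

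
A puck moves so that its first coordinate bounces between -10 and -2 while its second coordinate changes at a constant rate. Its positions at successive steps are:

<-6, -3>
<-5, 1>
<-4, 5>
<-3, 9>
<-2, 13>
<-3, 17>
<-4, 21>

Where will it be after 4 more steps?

The first coordinate reflects between -10 and -2, moving 1 per step.
  step 7: -4 → -5
  step 8: -5 → -6
  step 9: -6 → -7
  step 10: -7 → -8
The second coordinate changes by +4 each step: at step 10 it is 37.

<-8, 37>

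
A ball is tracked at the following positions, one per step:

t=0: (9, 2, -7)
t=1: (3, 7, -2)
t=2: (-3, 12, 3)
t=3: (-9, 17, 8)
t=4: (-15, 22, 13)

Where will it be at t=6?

Each step adds (-6, +5, +5) to the position.
step 5: (-15, 22, 13) + (-6, +5, +5) → (-21, 27, 18)
step 6: (-21, 27, 18) + (-6, +5, +5) → (-27, 32, 23)

(-27, 32, 23)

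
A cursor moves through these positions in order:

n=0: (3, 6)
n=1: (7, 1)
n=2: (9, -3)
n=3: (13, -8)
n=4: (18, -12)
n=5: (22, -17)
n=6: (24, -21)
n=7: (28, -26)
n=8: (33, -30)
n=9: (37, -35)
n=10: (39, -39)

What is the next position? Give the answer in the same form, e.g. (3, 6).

Differencing gives (+4, -5), (+2, -4), (+4, -5), (+5, -4), (+4, -5), (+2, -4), (+4, -5), (+5, -4), (+4, -5), (+2, -4). This is the pattern (+4, -5), (+2, -4), (+4, -5), (+5, -4) repeated.
step 11: apply (+4, -5) → (43, -44)

(43, -44)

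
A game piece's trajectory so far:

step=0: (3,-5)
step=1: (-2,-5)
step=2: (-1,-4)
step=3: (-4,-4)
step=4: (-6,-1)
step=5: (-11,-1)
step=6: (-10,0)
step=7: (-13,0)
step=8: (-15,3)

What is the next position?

Differencing gives (-5,+0), (+1,+1), (-3,+0), (-2,+3), (-5,+0), (+1,+1), (-3,+0), (-2,+3). This is the pattern (-5,+0), (+1,+1), (-3,+0), (-2,+3) repeated.
step 9: apply (-5,+0) → (-20,3)

(-20,3)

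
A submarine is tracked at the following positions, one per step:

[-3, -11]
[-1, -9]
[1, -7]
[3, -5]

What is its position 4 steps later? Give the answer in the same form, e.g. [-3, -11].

Constant displacement of [+2, +2] per step.
step 4: [3, -5] + [+2, +2] → [5, -3]
step 5: [5, -3] + [+2, +2] → [7, -1]
step 6: [7, -1] + [+2, +2] → [9, 1]
step 7: [9, 1] + [+2, +2] → [11, 3]

[11, 3]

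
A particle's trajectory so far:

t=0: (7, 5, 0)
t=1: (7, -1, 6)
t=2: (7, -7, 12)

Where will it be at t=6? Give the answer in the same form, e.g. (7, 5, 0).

Constant displacement of (+0, -6, +6) per step.
step 3: (7, -7, 12) + (+0, -6, +6) → (7, -13, 18)
step 4: (7, -13, 18) + (+0, -6, +6) → (7, -19, 24)
step 5: (7, -19, 24) + (+0, -6, +6) → (7, -25, 30)
step 6: (7, -25, 30) + (+0, -6, +6) → (7, -31, 36)

(7, -31, 36)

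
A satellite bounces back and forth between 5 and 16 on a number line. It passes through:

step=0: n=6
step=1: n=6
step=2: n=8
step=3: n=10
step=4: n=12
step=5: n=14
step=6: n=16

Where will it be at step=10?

n=8

The value reflects between 5 and 16, moving 2 per step.
  step 7: 16 → 14
  step 8: 14 → 12
  step 9: 12 → 10
  step 10: 10 → 8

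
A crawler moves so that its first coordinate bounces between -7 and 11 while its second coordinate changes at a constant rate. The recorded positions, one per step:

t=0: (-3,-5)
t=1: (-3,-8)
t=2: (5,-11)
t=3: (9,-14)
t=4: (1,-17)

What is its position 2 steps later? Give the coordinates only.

The first coordinate reflects between -7 and 11, moving 8 per step.
  step 5: 1 → -7
  step 6: -7 → 1
The second coordinate changes by -3 each step: at step 6 it is -23.

(1,-23)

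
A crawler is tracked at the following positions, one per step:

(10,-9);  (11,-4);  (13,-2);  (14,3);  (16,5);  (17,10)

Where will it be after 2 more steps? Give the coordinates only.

Step-to-step displacements: (+1,+5), (+2,+2), (+1,+5), (+2,+2), (+1,+5) — a repeating cycle of length 2.
step 6: apply (+2,+2) → (19,12)
step 7: apply (+1,+5) → (20,17)

(20,17)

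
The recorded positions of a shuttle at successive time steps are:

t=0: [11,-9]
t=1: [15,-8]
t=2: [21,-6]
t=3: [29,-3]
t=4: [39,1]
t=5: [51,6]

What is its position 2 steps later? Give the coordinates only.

[81,19]

Successive displacements: [+4,+1], [+6,+2], [+8,+3], [+10,+4], [+12,+5] — each changes by [+2,+1].
step 6: [51,6] + [+14,+6] → [65,12]
step 7: [65,12] + [+16,+7] → [81,19]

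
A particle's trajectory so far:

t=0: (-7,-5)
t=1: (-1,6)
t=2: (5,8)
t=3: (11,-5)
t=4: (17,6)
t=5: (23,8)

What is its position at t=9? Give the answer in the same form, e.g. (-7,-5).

First: linear, +6 per step → 47 at step 9.
Second: cycles through -5, 6, 8 every 3 steps. Step 9 lands at position 0 of the cycle → -5.

(47,-5)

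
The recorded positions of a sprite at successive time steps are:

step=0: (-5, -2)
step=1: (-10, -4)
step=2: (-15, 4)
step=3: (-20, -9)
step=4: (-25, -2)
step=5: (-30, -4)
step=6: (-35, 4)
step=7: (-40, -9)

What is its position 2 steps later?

(-50, -4)

First: linear, -5 per step → -50 at step 9.
Second: cycles through -2, -4, 4, -9 every 4 steps. Step 9 lands at position 1 of the cycle → -4.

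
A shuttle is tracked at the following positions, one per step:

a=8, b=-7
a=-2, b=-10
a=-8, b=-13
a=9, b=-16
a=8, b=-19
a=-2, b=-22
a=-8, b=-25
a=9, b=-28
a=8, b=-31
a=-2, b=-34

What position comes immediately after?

a=-8, b=-37

A: cycles through 8, -2, -8, 9 every 4 steps. Step 10 lands at position 2 of the cycle → -8.
B: linear, -3 per step → -37 at step 10.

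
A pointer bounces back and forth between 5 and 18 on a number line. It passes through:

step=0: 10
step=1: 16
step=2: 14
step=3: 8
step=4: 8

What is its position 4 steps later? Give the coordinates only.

The value travels 6 per step and bounces off the walls at 5 and 18.
  step 5: 8 → 14
  step 6: 14 → 16
  step 7: 16 → 10
  step 8: 10 → 6

6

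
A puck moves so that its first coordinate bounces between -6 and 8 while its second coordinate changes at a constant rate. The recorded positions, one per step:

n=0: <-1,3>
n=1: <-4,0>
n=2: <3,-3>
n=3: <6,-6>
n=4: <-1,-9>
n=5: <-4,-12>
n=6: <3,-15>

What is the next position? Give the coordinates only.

The first coordinate reflects between -6 and 8, moving 7 per step.
  step 7: 3 → 6
The second coordinate changes by -3 each step: at step 7 it is -18.

<6,-18>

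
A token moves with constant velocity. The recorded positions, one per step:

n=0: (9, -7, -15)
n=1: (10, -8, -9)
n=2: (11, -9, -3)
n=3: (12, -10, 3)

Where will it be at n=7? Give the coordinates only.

(16, -14, 27)

Constant displacement of (+1, -1, +6) per step.
step 4: (12, -10, 3) + (+1, -1, +6) → (13, -11, 9)
step 5: (13, -11, 9) + (+1, -1, +6) → (14, -12, 15)
step 6: (14, -12, 15) + (+1, -1, +6) → (15, -13, 21)
step 7: (15, -13, 21) + (+1, -1, +6) → (16, -14, 27)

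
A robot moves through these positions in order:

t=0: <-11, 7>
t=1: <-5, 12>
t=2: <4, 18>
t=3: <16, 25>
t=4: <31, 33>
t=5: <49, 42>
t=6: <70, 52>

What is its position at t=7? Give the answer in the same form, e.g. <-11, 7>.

Successive displacements: <+6, +5>, <+9, +6>, <+12, +7>, <+15, +8>, <+18, +9>, <+21, +10> — each changes by <+3, +1>.
step 7: <70, 52> + <+24, +11> → <94, 63>

<94, 63>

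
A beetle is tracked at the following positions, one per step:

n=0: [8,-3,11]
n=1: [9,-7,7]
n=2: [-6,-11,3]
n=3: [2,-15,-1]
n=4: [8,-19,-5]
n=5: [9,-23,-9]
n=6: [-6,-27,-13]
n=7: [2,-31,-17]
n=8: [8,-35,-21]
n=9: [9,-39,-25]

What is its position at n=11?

[2,-47,-33]

The first coordinate repeats the cycle [8, 9, -6, 2] with period 4; step 11 mod 4 = 3, giving 2.
The second coordinate changes by -4 each step, so at step 11 it is -3 + 11·(-4) = -47.
The third coordinate changes by -4 each step, so at step 11 it is 11 + 11·(-4) = -33.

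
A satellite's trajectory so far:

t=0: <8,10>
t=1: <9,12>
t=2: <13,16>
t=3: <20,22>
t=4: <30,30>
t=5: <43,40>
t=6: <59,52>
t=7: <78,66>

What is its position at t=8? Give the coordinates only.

<100,82>

First differences are <+1,+2>, <+4,+4>, <+7,+6>, <+10,+8>, <+13,+10>, <+16,+12>, <+19,+14>; their common second difference is <+3,+2> (constant acceleration).
step 8: <78,66> + <+22,+16> → <100,82>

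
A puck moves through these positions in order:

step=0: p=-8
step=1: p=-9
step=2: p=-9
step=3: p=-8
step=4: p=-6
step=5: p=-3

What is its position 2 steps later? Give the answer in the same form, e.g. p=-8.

Successive displacements: -1, +0, +1, +2, +3 — each changes by +1.
step 6: -3 + 4 → p=1
step 7: 1 + 5 → p=6

p=6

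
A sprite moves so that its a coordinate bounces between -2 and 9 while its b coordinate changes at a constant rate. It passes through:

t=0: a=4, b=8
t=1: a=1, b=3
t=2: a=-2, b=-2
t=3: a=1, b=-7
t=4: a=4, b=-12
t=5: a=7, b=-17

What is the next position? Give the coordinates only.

a=8, b=-22

The a coordinate travels 3 per step and bounces off the walls at -2 and 9.
  step 6: 7 → 8
The b coordinate changes by -5 each step: at step 6 it is -22.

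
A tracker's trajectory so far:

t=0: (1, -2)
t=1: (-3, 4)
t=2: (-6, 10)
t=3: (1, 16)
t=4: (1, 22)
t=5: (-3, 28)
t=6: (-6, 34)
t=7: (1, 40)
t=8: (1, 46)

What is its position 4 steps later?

(1, 70)

First: cycles through 1, -3, -6, 1 every 4 steps. Step 12 lands at position 0 of the cycle → 1.
Second: linear, +6 per step → 70 at step 12.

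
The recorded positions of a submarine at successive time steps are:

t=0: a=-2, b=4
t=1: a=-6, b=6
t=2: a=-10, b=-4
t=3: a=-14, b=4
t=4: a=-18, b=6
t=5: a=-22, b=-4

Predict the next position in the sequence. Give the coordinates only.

A: linear, -4 per step → -26 at step 6.
B: cycles through 4, 6, -4 every 3 steps. Step 6 lands at position 0 of the cycle → 4.

a=-26, b=4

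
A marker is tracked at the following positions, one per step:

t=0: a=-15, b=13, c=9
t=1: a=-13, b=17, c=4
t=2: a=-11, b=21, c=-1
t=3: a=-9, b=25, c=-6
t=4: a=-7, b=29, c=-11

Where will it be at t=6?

Constant displacement of (+2, +4, -5) per step.
step 5: a=-7, b=29, c=-11 + (+2, +4, -5) → a=-5, b=33, c=-16
step 6: a=-5, b=33, c=-16 + (+2, +4, -5) → a=-3, b=37, c=-21

a=-3, b=37, c=-21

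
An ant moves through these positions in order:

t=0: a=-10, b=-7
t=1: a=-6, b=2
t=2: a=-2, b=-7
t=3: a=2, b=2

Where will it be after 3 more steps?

The a coordinate changes by +4 each step, so at step 6 it is -10 + 6·(4) = 14.
The b coordinate repeats the cycle [-7, 2] with period 2; step 6 mod 2 = 0, giving -7.

a=14, b=-7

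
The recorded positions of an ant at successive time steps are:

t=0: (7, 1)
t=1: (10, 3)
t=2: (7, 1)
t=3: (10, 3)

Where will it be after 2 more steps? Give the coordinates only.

Step-to-step displacements: (+3, +2), (-3, -2), (+3, +2); each is -1× the previous.
step 4: (10, 3) + (-3, -2) → (7, 1)
step 5: (7, 1) + (+3, +2) → (10, 3)

(10, 3)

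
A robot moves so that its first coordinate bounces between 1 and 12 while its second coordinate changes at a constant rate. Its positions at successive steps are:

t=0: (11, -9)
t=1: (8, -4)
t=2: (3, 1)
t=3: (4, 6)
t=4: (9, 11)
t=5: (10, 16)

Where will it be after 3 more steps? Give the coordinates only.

(7, 31)

The first coordinate travels 5 per step and bounces off the walls at 1 and 12.
  step 6: 10 → 5
  step 7: 5 → 2
  step 8: 2 → 7
The second coordinate changes by +5 each step: at step 8 it is 31.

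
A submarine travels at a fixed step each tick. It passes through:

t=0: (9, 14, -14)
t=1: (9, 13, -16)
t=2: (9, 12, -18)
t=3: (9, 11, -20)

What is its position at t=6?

The position changes by (+0, -1, -2) every step.
step 4: (9, 11, -20) + (+0, -1, -2) → (9, 10, -22)
step 5: (9, 10, -22) + (+0, -1, -2) → (9, 9, -24)
step 6: (9, 9, -24) + (+0, -1, -2) → (9, 8, -26)

(9, 8, -26)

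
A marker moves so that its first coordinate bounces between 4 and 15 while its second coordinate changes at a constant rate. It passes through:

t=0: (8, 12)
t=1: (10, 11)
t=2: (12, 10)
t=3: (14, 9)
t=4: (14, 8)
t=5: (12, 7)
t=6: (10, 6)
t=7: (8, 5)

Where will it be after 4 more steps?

(8, 1)

The first coordinate reflects between 4 and 15, moving 2 per step.
  step 8: 8 → 6
  step 9: 6 → 4
  step 10: 4 → 6
  step 11: 6 → 8
The second coordinate changes by -1 each step: at step 11 it is 1.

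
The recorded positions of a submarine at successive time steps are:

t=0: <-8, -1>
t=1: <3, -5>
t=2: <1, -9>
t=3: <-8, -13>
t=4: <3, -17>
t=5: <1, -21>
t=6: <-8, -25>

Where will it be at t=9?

The first coordinate repeats the cycle [-8, 3, 1] with period 3; step 9 mod 3 = 0, giving -8.
The second coordinate changes by -4 each step, so at step 9 it is -1 + 9·(-4) = -37.

<-8, -37>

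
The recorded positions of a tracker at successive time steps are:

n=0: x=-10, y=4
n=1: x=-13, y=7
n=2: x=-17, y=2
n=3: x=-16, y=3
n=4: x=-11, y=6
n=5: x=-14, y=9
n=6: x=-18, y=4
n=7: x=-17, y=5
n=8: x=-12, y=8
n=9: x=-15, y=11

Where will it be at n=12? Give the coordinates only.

x=-13, y=10

The moves between consecutive positions are (-3, +3), (-4, -5), (+1, +1), (+5, +3), (-3, +3), (-4, -5), (+1, +1), (+5, +3), (-3, +3); they repeat the 4-cycle [(-3, +3), (-4, -5), (+1, +1), (+5, +3)].
step 10: apply (-4, -5) → x=-19, y=6
step 11: apply (+1, +1) → x=-18, y=7
step 12: apply (+5, +3) → x=-13, y=10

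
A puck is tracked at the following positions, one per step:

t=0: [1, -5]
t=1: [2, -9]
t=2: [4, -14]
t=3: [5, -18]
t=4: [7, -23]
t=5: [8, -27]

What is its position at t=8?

[13, -41]

Differencing gives [+1, -4], [+2, -5], [+1, -4], [+2, -5], [+1, -4]. This is the pattern [+1, -4], [+2, -5] repeated.
step 6: apply [+2, -5] → [10, -32]
step 7: apply [+1, -4] → [11, -36]
step 8: apply [+2, -5] → [13, -41]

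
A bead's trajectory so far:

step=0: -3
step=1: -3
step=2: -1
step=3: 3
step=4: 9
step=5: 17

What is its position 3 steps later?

53

Taking differences between consecutive positions: +0, +2, +4, +6, +8. These grow by +2 each step.
step 6: 17 + 10 → 27
step 7: 27 + 12 → 39
step 8: 39 + 14 → 53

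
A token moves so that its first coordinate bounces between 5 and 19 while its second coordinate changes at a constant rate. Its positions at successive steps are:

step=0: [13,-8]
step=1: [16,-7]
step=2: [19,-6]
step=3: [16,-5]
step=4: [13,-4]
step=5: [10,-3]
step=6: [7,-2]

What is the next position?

The first coordinate reflects between 5 and 19, moving 3 per step.
  step 7: 7 → 6
The second coordinate changes by +1 each step: at step 7 it is -1.

[6,-1]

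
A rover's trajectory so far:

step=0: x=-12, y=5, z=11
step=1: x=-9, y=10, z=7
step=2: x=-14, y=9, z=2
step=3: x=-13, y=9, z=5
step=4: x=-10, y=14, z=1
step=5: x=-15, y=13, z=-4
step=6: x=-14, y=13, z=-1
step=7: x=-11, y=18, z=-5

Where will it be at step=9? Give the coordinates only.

The moves between consecutive positions are (+3,+5,-4), (-5,-1,-5), (+1,+0,+3), (+3,+5,-4), (-5,-1,-5), (+1,+0,+3), (+3,+5,-4); they repeat the 3-cycle [(+3,+5,-4), (-5,-1,-5), (+1,+0,+3)].
step 8: apply (-5,-1,-5) → x=-16, y=17, z=-10
step 9: apply (+1,+0,+3) → x=-15, y=17, z=-7

x=-15, y=17, z=-7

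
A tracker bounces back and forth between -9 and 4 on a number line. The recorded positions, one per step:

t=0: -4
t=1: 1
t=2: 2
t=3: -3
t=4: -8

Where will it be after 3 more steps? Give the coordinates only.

The value travels 5 per step and bounces off the walls at -9 and 4.
  step 5: -8 → -5
  step 6: -5 → 0
  step 7: 0 → 3

3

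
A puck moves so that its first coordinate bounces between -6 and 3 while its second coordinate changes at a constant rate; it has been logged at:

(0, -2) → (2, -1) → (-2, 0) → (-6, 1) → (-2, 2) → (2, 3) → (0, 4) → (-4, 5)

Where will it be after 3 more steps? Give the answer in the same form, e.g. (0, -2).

The first coordinate reflects between -6 and 3, moving 4 per step.
  step 8: -4 → -4
  step 9: -4 → 0
  step 10: 0 → 2
The second coordinate changes by +1 each step: at step 10 it is 8.

(2, 8)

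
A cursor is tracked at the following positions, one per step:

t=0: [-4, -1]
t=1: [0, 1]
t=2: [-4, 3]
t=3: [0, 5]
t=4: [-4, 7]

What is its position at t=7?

[0, 13]

The first coordinate repeats the cycle [-4, 0] with period 2; step 7 mod 2 = 1, giving 0.
The second coordinate changes by +2 each step, so at step 7 it is -1 + 7·(2) = 13.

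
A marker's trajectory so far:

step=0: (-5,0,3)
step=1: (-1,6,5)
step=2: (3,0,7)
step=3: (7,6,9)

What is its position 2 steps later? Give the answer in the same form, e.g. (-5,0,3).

First: linear, +4 per step → 15 at step 5.
Second: cycles through 0, 6 every 2 steps. Step 5 lands at position 1 of the cycle → 6.
Third: linear, +2 per step → 13 at step 5.

(15,6,13)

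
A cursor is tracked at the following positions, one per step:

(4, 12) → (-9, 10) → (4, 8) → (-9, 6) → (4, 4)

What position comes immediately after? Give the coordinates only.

(-9, 2)

First: cycles through 4, -9 every 2 steps. Step 5 lands at position 1 of the cycle → -9.
Second: linear, -2 per step → 2 at step 5.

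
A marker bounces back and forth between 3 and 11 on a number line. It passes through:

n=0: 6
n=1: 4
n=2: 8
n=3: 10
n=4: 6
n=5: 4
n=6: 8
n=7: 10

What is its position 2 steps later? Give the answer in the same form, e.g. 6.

4

The value reflects between 3 and 11, moving 4 per step.
  step 8: 10 → 6
  step 9: 6 → 4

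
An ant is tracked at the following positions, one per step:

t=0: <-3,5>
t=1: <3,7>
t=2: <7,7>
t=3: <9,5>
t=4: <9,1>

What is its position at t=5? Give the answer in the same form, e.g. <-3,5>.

<7,-5>

First differences are <+6,+2>, <+4,+0>, <+2,-2>, <+0,-4>; their common second difference is <-2,-2> (constant acceleration).
step 5: <9,1> + <-2,-6> → <7,-5>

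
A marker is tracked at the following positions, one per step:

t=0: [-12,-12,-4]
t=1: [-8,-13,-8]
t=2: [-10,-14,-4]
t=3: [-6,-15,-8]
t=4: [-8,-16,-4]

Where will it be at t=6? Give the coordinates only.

Step-to-step displacements: [+4,-1,-4], [-2,-1,+4], [+4,-1,-4], [-2,-1,+4] — a repeating cycle of length 2.
step 5: apply [+4,-1,-4] → [-4,-17,-8]
step 6: apply [-2,-1,+4] → [-6,-18,-4]

[-6,-18,-4]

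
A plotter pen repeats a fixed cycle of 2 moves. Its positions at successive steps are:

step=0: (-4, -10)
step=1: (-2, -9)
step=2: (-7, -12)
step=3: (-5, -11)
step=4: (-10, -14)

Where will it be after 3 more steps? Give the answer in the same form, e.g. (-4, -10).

Step-to-step displacements: (+2, +1), (-5, -3), (+2, +1), (-5, -3) — a repeating cycle of length 2.
step 5: apply (+2, +1) → (-8, -13)
step 6: apply (-5, -3) → (-13, -16)
step 7: apply (+2, +1) → (-11, -15)

(-11, -15)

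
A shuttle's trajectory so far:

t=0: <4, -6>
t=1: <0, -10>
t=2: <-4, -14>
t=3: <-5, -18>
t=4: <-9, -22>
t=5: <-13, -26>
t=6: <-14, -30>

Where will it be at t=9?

The moves between consecutive positions are <-4, -4>, <-4, -4>, <-1, -4>, <-4, -4>, <-4, -4>, <-1, -4>; they repeat the 3-cycle [<-4, -4>, <-4, -4>, <-1, -4>].
step 7: apply <-4, -4> → <-18, -34>
step 8: apply <-4, -4> → <-22, -38>
step 9: apply <-1, -4> → <-23, -42>

<-23, -42>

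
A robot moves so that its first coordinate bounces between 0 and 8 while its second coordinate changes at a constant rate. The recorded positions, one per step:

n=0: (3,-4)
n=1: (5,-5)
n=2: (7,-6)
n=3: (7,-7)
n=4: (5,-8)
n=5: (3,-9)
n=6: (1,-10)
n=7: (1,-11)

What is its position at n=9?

(5,-13)

The first coordinate travels 2 per step and bounces off the walls at 0 and 8.
  step 8: 1 → 3
  step 9: 3 → 5
The second coordinate changes by -1 each step: at step 9 it is -13.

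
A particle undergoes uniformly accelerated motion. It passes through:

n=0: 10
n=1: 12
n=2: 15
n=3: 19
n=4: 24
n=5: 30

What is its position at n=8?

Successive displacements: +2, +3, +4, +5, +6 — each changes by +1.
step 6: 30 + 7 → 37
step 7: 37 + 8 → 45
step 8: 45 + 9 → 54

54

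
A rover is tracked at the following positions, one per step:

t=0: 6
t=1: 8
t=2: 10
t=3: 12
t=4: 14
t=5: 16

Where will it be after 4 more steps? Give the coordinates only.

The position changes by +2 every step.
step 6: 16 + 2 → 18
step 7: 18 + 2 → 20
step 8: 20 + 2 → 22
step 9: 22 + 2 → 24

24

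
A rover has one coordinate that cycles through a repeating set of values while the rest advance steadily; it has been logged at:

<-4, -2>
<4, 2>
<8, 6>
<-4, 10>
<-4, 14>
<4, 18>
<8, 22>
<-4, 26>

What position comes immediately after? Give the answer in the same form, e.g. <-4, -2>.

<-4, 30>

The first coordinate repeats the cycle [-4, 4, 8, -4] with period 4; step 8 mod 4 = 0, giving -4.
The second coordinate changes by +4 each step, so at step 8 it is -2 + 8·(4) = 30.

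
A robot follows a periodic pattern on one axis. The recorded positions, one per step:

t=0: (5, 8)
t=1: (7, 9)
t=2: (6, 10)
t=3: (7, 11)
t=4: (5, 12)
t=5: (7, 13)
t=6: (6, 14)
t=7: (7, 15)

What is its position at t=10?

First: cycles through 5, 7, 6, 7 every 4 steps. Step 10 lands at position 2 of the cycle → 6.
Second: linear, +1 per step → 18 at step 10.

(6, 18)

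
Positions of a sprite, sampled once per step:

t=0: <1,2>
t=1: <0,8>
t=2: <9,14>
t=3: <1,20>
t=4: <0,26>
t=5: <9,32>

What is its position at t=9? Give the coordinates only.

The first coordinate repeats the cycle [1, 0, 9] with period 3; step 9 mod 3 = 0, giving 1.
The second coordinate changes by +6 each step, so at step 9 it is 2 + 9·(6) = 56.

<1,56>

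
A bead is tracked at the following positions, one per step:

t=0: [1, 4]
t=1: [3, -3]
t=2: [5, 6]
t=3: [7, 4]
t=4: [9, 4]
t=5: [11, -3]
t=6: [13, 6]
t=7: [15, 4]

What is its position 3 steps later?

[21, 6]

The first coordinate changes by +2 each step, so at step 10 it is 1 + 10·(2) = 21.
The second coordinate repeats the cycle [4, -3, 6, 4] with period 4; step 10 mod 4 = 2, giving 6.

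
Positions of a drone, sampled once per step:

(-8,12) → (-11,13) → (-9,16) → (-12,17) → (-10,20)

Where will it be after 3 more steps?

(-14,25)

The moves between consecutive positions are (-3,+1), (+2,+3), (-3,+1), (+2,+3); they repeat the 2-cycle [(-3,+1), (+2,+3)].
step 5: apply (-3,+1) → (-13,21)
step 6: apply (+2,+3) → (-11,24)
step 7: apply (-3,+1) → (-14,25)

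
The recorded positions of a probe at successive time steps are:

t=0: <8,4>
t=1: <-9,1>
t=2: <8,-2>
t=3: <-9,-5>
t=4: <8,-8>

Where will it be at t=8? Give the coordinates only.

The first coordinate repeats the cycle [8, -9] with period 2; step 8 mod 2 = 0, giving 8.
The second coordinate changes by -3 each step, so at step 8 it is 4 + 8·(-3) = -20.

<8,-20>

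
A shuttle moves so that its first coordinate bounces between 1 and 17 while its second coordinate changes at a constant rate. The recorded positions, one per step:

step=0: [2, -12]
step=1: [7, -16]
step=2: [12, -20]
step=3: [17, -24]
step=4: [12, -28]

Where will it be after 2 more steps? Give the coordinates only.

The first coordinate travels 5 per step and bounces off the walls at 1 and 17.
  step 5: 12 → 7
  step 6: 7 → 2
The second coordinate changes by -4 each step: at step 6 it is -36.

[2, -36]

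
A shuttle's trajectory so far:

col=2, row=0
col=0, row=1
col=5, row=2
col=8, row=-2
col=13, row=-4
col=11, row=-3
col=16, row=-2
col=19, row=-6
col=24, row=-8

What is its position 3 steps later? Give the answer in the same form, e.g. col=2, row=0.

The moves between consecutive positions are (-2, +1), (+5, +1), (+3, -4), (+5, -2), (-2, +1), (+5, +1), (+3, -4), (+5, -2); they repeat the 4-cycle [(-2, +1), (+5, +1), (+3, -4), (+5, -2)].
step 9: apply (-2, +1) → col=22, row=-7
step 10: apply (+5, +1) → col=27, row=-6
step 11: apply (+3, -4) → col=30, row=-10

col=30, row=-10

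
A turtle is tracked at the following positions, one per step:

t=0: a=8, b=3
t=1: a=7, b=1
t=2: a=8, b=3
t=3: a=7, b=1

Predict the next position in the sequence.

a=8, b=3

Consecutive displacements (-1, -2), (+1, +2), (-1, -2) scale by a factor of -1 each step.
step 4: a=7, b=1 + (+1, +2) → a=8, b=3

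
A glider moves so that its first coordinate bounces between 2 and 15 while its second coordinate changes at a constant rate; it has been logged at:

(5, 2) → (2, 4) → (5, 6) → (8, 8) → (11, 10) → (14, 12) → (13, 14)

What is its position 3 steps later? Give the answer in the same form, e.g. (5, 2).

(4, 20)

The first coordinate travels 3 per step and bounces off the walls at 2 and 15.
  step 7: 13 → 10
  step 8: 10 → 7
  step 9: 7 → 4
The second coordinate changes by +2 each step: at step 9 it is 20.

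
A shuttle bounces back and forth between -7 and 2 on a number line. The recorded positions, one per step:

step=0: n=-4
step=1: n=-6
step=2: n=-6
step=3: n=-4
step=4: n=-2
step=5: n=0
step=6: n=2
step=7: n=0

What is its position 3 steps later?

n=-6

The value reflects between -7 and 2, moving 2 per step.
  step 8: 0 → -2
  step 9: -2 → -4
  step 10: -4 → -6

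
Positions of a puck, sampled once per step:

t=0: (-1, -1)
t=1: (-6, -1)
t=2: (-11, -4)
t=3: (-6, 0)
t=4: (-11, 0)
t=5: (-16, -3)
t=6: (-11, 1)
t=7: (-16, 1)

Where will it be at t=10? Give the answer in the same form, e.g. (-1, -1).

(-21, 2)

Step-to-step displacements: (-5, +0), (-5, -3), (+5, +4), (-5, +0), (-5, -3), (+5, +4), (-5, +0) — a repeating cycle of length 3.
step 8: apply (-5, -3) → (-21, -2)
step 9: apply (+5, +4) → (-16, 2)
step 10: apply (-5, +0) → (-21, 2)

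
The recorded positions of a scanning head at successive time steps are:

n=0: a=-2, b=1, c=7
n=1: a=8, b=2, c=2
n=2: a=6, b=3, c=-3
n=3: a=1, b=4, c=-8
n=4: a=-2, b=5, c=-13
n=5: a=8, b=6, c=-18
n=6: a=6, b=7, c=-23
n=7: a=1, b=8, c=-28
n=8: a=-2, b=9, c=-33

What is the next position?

A: cycles through -2, 8, 6, 1 every 4 steps. Step 9 lands at position 1 of the cycle → 8.
B: linear, +1 per step → 10 at step 9.
C: linear, -5 per step → -38 at step 9.

a=8, b=10, c=-38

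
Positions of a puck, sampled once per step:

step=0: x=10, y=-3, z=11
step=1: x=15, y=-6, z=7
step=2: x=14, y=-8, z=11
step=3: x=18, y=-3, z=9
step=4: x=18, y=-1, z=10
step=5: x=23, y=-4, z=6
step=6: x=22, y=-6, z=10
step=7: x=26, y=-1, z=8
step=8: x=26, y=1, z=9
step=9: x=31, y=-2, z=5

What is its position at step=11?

x=34, y=1, z=7

The moves between consecutive positions are (+5, -3, -4), (-1, -2, +4), (+4, +5, -2), (+0, +2, +1), (+5, -3, -4), (-1, -2, +4), (+4, +5, -2), (+0, +2, +1), (+5, -3, -4); they repeat the 4-cycle [(+5, -3, -4), (-1, -2, +4), (+4, +5, -2), (+0, +2, +1)].
step 10: apply (-1, -2, +4) → x=30, y=-4, z=9
step 11: apply (+4, +5, -2) → x=34, y=1, z=7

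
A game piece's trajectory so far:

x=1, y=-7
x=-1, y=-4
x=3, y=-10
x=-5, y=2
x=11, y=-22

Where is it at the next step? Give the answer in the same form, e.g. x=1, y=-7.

Consecutive displacements (-2,+3), (+4,-6), (-8,+12), (+16,-24) scale by a factor of -2 each step.
step 5: x=11, y=-22 + (-32,+48) → x=-21, y=26

x=-21, y=26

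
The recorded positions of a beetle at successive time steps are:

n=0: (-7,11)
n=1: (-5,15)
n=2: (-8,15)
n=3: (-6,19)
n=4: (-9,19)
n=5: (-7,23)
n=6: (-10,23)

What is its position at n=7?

(-8,27)

Differencing gives (+2,+4), (-3,+0), (+2,+4), (-3,+0), (+2,+4), (-3,+0). This is the pattern (+2,+4), (-3,+0) repeated.
step 7: apply (+2,+4) → (-8,27)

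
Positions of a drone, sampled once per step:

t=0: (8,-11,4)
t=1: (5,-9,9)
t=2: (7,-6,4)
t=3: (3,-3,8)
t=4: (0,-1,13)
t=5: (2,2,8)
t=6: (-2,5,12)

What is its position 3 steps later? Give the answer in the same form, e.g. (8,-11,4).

Differencing gives (-3,+2,+5), (+2,+3,-5), (-4,+3,+4), (-3,+2,+5), (+2,+3,-5), (-4,+3,+4). This is the pattern (-3,+2,+5), (+2,+3,-5), (-4,+3,+4) repeated.
step 7: apply (-3,+2,+5) → (-5,7,17)
step 8: apply (+2,+3,-5) → (-3,10,12)
step 9: apply (-4,+3,+4) → (-7,13,16)

(-7,13,16)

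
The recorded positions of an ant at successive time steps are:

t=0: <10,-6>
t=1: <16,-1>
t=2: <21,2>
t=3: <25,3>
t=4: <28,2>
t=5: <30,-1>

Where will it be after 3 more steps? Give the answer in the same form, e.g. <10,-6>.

<30,-22>

First differences are <+6,+5>, <+5,+3>, <+4,+1>, <+3,-1>, <+2,-3>; their common second difference is <-1,-2> (constant acceleration).
step 6: <30,-1> + <+1,-5> → <31,-6>
step 7: <31,-6> + <+0,-7> → <31,-13>
step 8: <31,-13> + <-1,-9> → <30,-22>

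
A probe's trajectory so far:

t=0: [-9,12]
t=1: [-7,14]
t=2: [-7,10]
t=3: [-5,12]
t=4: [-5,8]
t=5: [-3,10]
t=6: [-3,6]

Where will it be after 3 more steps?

The moves between consecutive positions are [+2,+2], [+0,-4], [+2,+2], [+0,-4], [+2,+2], [+0,-4]; they repeat the 2-cycle [[+2,+2], [+0,-4]].
step 7: apply [+2,+2] → [-1,8]
step 8: apply [+0,-4] → [-1,4]
step 9: apply [+2,+2] → [1,6]

[1,6]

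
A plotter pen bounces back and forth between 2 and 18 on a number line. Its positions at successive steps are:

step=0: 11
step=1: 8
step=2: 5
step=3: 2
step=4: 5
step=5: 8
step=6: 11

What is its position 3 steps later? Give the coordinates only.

The value reflects between 2 and 18, moving 3 per step.
  step 7: 11 → 14
  step 8: 14 → 17
  step 9: 17 → 16

16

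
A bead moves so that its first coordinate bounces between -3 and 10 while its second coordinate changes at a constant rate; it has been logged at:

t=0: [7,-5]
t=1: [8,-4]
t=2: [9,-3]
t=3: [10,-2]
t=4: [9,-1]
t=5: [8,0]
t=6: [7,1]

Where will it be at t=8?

[5,3]

The first coordinate reflects between -3 and 10, moving 1 per step.
  step 7: 7 → 6
  step 8: 6 → 5
The second coordinate changes by +1 each step: at step 8 it is 3.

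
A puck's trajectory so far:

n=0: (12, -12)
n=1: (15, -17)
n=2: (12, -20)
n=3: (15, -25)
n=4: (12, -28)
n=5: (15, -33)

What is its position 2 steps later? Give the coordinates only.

Step-to-step displacements: (+3, -5), (-3, -3), (+3, -5), (-3, -3), (+3, -5) — a repeating cycle of length 2.
step 6: apply (-3, -3) → (12, -36)
step 7: apply (+3, -5) → (15, -41)

(15, -41)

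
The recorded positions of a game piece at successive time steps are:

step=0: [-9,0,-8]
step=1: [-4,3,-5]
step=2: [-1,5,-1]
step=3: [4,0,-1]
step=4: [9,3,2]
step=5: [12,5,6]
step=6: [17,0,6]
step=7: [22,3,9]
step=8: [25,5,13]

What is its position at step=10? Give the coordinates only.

[35,3,16]

Differencing gives [+5,+3,+3], [+3,+2,+4], [+5,-5,+0], [+5,+3,+3], [+3,+2,+4], [+5,-5,+0], [+5,+3,+3], [+3,+2,+4]. This is the pattern [+5,+3,+3], [+3,+2,+4], [+5,-5,+0] repeated.
step 9: apply [+5,-5,+0] → [30,0,13]
step 10: apply [+5,+3,+3] → [35,3,16]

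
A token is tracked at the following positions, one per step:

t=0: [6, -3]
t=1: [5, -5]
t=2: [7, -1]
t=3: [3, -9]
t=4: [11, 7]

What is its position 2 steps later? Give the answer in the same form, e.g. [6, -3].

Consecutive displacements [-1, -2], [+2, +4], [-4, -8], [+8, +16] scale by a factor of -2 each step.
step 5: [11, 7] + [-16, -32] → [-5, -25]
step 6: [-5, -25] + [+32, +64] → [27, 39]

[27, 39]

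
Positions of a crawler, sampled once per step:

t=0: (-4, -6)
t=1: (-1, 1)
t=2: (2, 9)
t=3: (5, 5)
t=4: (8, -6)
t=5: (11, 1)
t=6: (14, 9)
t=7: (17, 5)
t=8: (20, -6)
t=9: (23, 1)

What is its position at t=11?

(29, 5)

The first coordinate changes by +3 each step, so at step 11 it is -4 + 11·(3) = 29.
The second coordinate repeats the cycle [-6, 1, 9, 5] with period 4; step 11 mod 4 = 3, giving 5.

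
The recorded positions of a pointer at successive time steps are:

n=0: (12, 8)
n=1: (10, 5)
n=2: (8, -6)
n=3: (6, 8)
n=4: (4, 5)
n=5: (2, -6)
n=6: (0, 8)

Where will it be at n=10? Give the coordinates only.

First: linear, -2 per step → -8 at step 10.
Second: cycles through 8, 5, -6 every 3 steps. Step 10 lands at position 1 of the cycle → 5.

(-8, 5)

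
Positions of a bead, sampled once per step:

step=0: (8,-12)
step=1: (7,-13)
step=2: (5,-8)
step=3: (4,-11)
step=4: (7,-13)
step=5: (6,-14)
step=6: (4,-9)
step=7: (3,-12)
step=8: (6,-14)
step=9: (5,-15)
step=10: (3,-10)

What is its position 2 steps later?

(5,-15)

Step-to-step displacements: (-1,-1), (-2,+5), (-1,-3), (+3,-2), (-1,-1), (-2,+5), (-1,-3), (+3,-2), (-1,-1), (-2,+5) — a repeating cycle of length 4.
step 11: apply (-1,-3) → (2,-13)
step 12: apply (+3,-2) → (5,-15)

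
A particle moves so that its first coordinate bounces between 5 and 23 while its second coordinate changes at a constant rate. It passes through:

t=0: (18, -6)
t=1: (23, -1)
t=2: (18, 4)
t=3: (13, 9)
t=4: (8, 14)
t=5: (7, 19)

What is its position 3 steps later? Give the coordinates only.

The first coordinate reflects between 5 and 23, moving 5 per step.
  step 6: 7 → 12
  step 7: 12 → 17
  step 8: 17 → 22
The second coordinate changes by +5 each step: at step 8 it is 34.

(22, 34)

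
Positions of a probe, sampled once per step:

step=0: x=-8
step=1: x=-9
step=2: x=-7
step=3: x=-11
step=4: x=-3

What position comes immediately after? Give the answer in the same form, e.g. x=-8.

Step-to-step displacements: -1, +2, -4, +8; each is -2× the previous.
step 5: -3 − 16 → x=-19

x=-19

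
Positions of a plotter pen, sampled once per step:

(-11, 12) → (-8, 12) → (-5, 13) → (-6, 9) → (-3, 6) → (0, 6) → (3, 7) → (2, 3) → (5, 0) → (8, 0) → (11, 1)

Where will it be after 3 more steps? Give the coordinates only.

Differencing gives (+3, +0), (+3, +1), (-1, -4), (+3, -3), (+3, +0), (+3, +1), (-1, -4), (+3, -3), (+3, +0), (+3, +1). This is the pattern (+3, +0), (+3, +1), (-1, -4), (+3, -3) repeated.
step 11: apply (-1, -4) → (10, -3)
step 12: apply (+3, -3) → (13, -6)
step 13: apply (+3, +0) → (16, -6)

(16, -6)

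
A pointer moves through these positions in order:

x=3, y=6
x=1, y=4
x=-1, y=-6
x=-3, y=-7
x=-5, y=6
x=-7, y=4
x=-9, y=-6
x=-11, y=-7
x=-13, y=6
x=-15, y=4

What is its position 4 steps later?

X: linear, -2 per step → -23 at step 13.
Y: cycles through 6, 4, -6, -7 every 4 steps. Step 13 lands at position 1 of the cycle → 4.

x=-23, y=4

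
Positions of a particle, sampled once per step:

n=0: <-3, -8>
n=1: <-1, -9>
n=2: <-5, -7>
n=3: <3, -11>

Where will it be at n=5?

Consecutive displacements <+2, -1>, <-4, +2>, <+8, -4> scale by a factor of -2 each step.
step 4: <3, -11> + <-16, +8> → <-13, -3>
step 5: <-13, -3> + <+32, -16> → <19, -19>

<19, -19>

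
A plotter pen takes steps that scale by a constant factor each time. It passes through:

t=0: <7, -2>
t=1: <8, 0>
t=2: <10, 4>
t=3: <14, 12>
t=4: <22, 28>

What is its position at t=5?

<38, 60>

Step-to-step displacements: <+1, +2>, <+2, +4>, <+4, +8>, <+8, +16>; each is 2× the previous.
step 5: <22, 28> + <+16, +32> → <38, 60>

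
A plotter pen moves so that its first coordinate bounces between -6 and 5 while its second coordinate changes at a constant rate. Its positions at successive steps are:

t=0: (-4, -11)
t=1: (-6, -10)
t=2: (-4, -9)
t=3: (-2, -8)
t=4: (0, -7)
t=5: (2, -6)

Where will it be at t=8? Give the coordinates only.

(2, -3)

The first coordinate travels 2 per step and bounces off the walls at -6 and 5.
  step 6: 2 → 4
  step 7: 4 → 4
  step 8: 4 → 2
The second coordinate changes by +1 each step: at step 8 it is -3.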